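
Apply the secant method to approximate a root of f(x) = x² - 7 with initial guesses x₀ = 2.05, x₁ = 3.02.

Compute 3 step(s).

f(x) = x² - 7
x₀ = 2.05, x₁ = 3.02

Secant formula: x_{n+1} = x_n - f(x_n)(x_n - x_{n-1})/(f(x_n) - f(x_{n-1}))

Iteration 1:
  f(2.050000) = -2.797500
  f(3.020000) = 2.120400
  x_2 = 3.020000 - 2.120400×(3.020000 - 2.050000)/(2.120400 - (-2.797500))
       = 2.601775
Iteration 2:
  f(3.020000) = 2.120400
  f(2.601775) = -0.230766
  x_3 = 2.601775 - (-0.230766)×(2.601775 - 3.020000)/(-0.230766 - 2.120400)
       = 2.642824
Iteration 3:
  f(2.601775) = -0.230766
  f(2.642824) = -0.015483
  x_4 = 2.642824 - (-0.015483)×(2.642824 - 2.601775)/(-0.015483 - (-0.230766))
       = 2.645776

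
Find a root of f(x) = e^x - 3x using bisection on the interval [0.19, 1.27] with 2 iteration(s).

f(x) = e^x - 3x
Initial interval: [0.19, 1.27]

Iteration 1:
  c_1 = (0.190000 + 1.270000)/2 = 0.730000
  f(c_1) = f(0.730000) = -0.114919
  f(a) × f(c) < 0, new interval: [0.190000, 0.730000]
Iteration 2:
  c_2 = (0.190000 + 0.730000)/2 = 0.460000
  f(c_2) = f(0.460000) = 0.204074
  f(a) × f(c) ≥ 0, new interval: [0.460000, 0.730000]

After 2 iteration(s), the approximation is c_2 = 0.460000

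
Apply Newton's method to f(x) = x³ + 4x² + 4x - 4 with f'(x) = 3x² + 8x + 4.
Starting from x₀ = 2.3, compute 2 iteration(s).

f(x) = x³ + 4x² + 4x - 4
f'(x) = 3x² + 8x + 4
x₀ = 2.3

Newton-Raphson formula: x_{n+1} = x_n - f(x_n)/f'(x_n)

Iteration 1:
  f(2.300000) = 38.527000
  f'(2.300000) = 38.270000
  x_1 = 2.300000 - 38.527000/38.270000 = 1.293285
Iteration 2:
  f(1.293285) = 10.026606
  f'(1.293285) = 19.364031
  x_2 = 1.293285 - 10.026606/19.364031 = 0.775489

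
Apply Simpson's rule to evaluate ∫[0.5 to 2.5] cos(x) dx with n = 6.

f(x) = cos(x)
a = 0.5, b = 2.5, n = 6
h = (b - a)/n = 0.333333

Simpson's rule: (h/3)[f(x₀) + 4f(x₁) + 2f(x₂) + ... + f(xₙ)]

x_0 = 0.5000, f(x_0) = 0.877583, coefficient = 1
x_1 = 0.8333, f(x_1) = 0.672412, coefficient = 4
x_2 = 1.1667, f(x_2) = 0.393219, coefficient = 2
x_3 = 1.5000, f(x_3) = 0.070737, coefficient = 4
x_4 = 1.8333, f(x_4) = -0.259531, coefficient = 2
x_5 = 2.1667, f(x_5) = -0.561229, coefficient = 4
x_6 = 2.5000, f(x_6) = -0.801144, coefficient = 1

I ≈ (0.333333/3) × 1.071494 = 0.119055
Exact value: 0.119047
Error: 0.000008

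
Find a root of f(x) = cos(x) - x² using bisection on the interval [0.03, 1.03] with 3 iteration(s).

f(x) = cos(x) - x²
Initial interval: [0.03, 1.03]

Iteration 1:
  c_1 = (0.030000 + 1.030000)/2 = 0.530000
  f(c_1) = f(0.530000) = 0.581907
  f(a) × f(c) ≥ 0, new interval: [0.530000, 1.030000]
Iteration 2:
  c_2 = (0.530000 + 1.030000)/2 = 0.780000
  f(c_2) = f(0.780000) = 0.102514
  f(a) × f(c) ≥ 0, new interval: [0.780000, 1.030000]
Iteration 3:
  c_3 = (0.780000 + 1.030000)/2 = 0.905000
  f(c_3) = f(0.905000) = -0.201339
  f(a) × f(c) < 0, new interval: [0.780000, 0.905000]

After 3 iteration(s), the approximation is c_3 = 0.905000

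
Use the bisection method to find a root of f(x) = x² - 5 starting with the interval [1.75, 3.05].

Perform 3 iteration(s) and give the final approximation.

f(x) = x² - 5
Initial interval: [1.75, 3.05]

Iteration 1:
  c_1 = (1.750000 + 3.050000)/2 = 2.400000
  f(c_1) = f(2.400000) = 0.760000
  f(a) × f(c) < 0, new interval: [1.750000, 2.400000]
Iteration 2:
  c_2 = (1.750000 + 2.400000)/2 = 2.075000
  f(c_2) = f(2.075000) = -0.694375
  f(a) × f(c) ≥ 0, new interval: [2.075000, 2.400000]
Iteration 3:
  c_3 = (2.075000 + 2.400000)/2 = 2.237500
  f(c_3) = f(2.237500) = 0.006406
  f(a) × f(c) < 0, new interval: [2.075000, 2.237500]

After 3 iteration(s), the approximation is c_3 = 2.237500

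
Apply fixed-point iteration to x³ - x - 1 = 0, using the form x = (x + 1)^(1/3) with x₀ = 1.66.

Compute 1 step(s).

Equation: x³ - x - 1 = 0
Fixed-point form: x = (x + 1)^(1/3)
x₀ = 1.66

x_1 = g(1.660000) = 1.385566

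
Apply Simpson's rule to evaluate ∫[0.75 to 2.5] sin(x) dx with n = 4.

f(x) = sin(x)
a = 0.75, b = 2.5, n = 4
h = (b - a)/n = 0.437500

Simpson's rule: (h/3)[f(x₀) + 4f(x₁) + 2f(x₂) + ... + f(xₙ)]

x_0 = 0.7500, f(x_0) = 0.681639, coefficient = 1
x_1 = 1.1875, f(x_1) = 0.927437, coefficient = 4
x_2 = 1.6250, f(x_2) = 0.998531, coefficient = 2
x_3 = 2.0625, f(x_3) = 0.881530, coefficient = 4
x_4 = 2.5000, f(x_4) = 0.598472, coefficient = 1

I ≈ (0.437500/3) × 10.513040 = 1.533152
Exact value: 1.532832
Error: 0.000319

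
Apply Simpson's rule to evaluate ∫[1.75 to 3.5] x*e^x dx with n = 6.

f(x) = x*e^x
a = 1.75, b = 3.5, n = 6
h = (b - a)/n = 0.291667

Simpson's rule: (h/3)[f(x₀) + 4f(x₁) + 2f(x₂) + ... + f(xₙ)]

x_0 = 1.7500, f(x_0) = 10.070555, coefficient = 1
x_1 = 2.0417, f(x_1) = 15.727852, coefficient = 4
x_2 = 2.3333, f(x_2) = 24.061937, coefficient = 2
x_3 = 2.6250, f(x_3) = 36.237007, coefficient = 4
x_4 = 2.9167, f(x_4) = 53.898793, coefficient = 2
x_5 = 3.2083, f(x_5) = 79.367179, coefficient = 4
x_6 = 3.5000, f(x_6) = 115.904082, coefficient = 1

I ≈ (0.291667/3) × 807.224248 = 78.480135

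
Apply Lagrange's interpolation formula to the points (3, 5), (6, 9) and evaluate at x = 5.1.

Lagrange interpolation formula:
P(x) = Σ yᵢ × Lᵢ(x)
where Lᵢ(x) = Π_{j≠i} (x - xⱼ)/(xᵢ - xⱼ)

L_0(5.1) = (5.1 - 6)/(3 - 6) = 0.300000
L_1(5.1) = (5.1 - 3)/(6 - 3) = 0.700000

P(5.1) = 5×L_0(5.1) + 9×L_1(5.1)
P(5.1) = 7.800000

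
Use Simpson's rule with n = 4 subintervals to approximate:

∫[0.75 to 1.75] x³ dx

f(x) = x³
a = 0.75, b = 1.75, n = 4
h = (b - a)/n = 0.250000

Simpson's rule: (h/3)[f(x₀) + 4f(x₁) + 2f(x₂) + ... + f(xₙ)]

x_0 = 0.7500, f(x_0) = 0.421875, coefficient = 1
x_1 = 1.0000, f(x_1) = 1.000000, coefficient = 4
x_2 = 1.2500, f(x_2) = 1.953125, coefficient = 2
x_3 = 1.5000, f(x_3) = 3.375000, coefficient = 4
x_4 = 1.7500, f(x_4) = 5.359375, coefficient = 1

I ≈ (0.250000/3) × 27.187500 = 2.265625
Exact value: 2.265625
Error: 0.000000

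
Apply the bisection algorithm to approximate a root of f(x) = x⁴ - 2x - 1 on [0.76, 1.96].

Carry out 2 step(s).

f(x) = x⁴ - 2x - 1
Initial interval: [0.76, 1.96]

Iteration 1:
  c_1 = (0.760000 + 1.960000)/2 = 1.360000
  f(c_1) = f(1.360000) = -0.298980
  f(a) × f(c) ≥ 0, new interval: [1.360000, 1.960000]
Iteration 2:
  c_2 = (1.360000 + 1.960000)/2 = 1.660000
  f(c_2) = f(1.660000) = 3.273331
  f(a) × f(c) < 0, new interval: [1.360000, 1.660000]

After 2 iteration(s), the approximation is c_2 = 1.660000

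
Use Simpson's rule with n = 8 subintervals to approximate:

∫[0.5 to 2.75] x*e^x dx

f(x) = x*e^x
a = 0.5, b = 2.75, n = 8
h = (b - a)/n = 0.281250

Simpson's rule: (h/3)[f(x₀) + 4f(x₁) + 2f(x₂) + ... + f(xₙ)]

x_0 = 0.5000, f(x_0) = 0.824361, coefficient = 1
x_1 = 0.7812, f(x_1) = 1.706407, coefficient = 4
x_2 = 1.0625, f(x_2) = 3.074446, coefficient = 2
x_3 = 1.3438, f(x_3) = 5.151120, coefficient = 4
x_4 = 1.6250, f(x_4) = 8.252431, coefficient = 2
x_5 = 1.9062, f(x_5) = 12.824892, coefficient = 4
x_6 = 2.1875, f(x_6) = 19.496975, coefficient = 2
x_7 = 2.4688, f(x_7) = 29.150205, coefficient = 4
x_8 = 2.7500, f(x_8) = 43.017238, coefficient = 1

I ≈ (0.281250/3) × 300.819799 = 28.201856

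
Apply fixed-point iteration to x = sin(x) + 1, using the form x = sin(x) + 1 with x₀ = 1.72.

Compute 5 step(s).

Equation: x = sin(x) + 1
Fixed-point form: x = sin(x) + 1
x₀ = 1.72

x_1 = g(1.720000) = 1.988890
x_2 = g(1.988890) = 1.913865
x_3 = g(1.913865) = 1.941727
x_4 = g(1.941727) = 1.931990
x_5 = g(1.931990) = 1.935476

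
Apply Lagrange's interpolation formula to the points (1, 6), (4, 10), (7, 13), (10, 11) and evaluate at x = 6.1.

Lagrange interpolation formula:
P(x) = Σ yᵢ × Lᵢ(x)
where Lᵢ(x) = Π_{j≠i} (x - xⱼ)/(xᵢ - xⱼ)

L_0(6.1) = (6.1 - 4)/(1 - 4) × (6.1 - 7)/(1 - 7) × (6.1 - 10)/(1 - 10) = -0.045500
L_1(6.1) = (6.1 - 1)/(4 - 1) × (6.1 - 7)/(4 - 7) × (6.1 - 10)/(4 - 10) = 0.331500
L_2(6.1) = (6.1 - 1)/(7 - 1) × (6.1 - 4)/(7 - 4) × (6.1 - 10)/(7 - 10) = 0.773500
L_3(6.1) = (6.1 - 1)/(10 - 1) × (6.1 - 4)/(10 - 4) × (6.1 - 7)/(10 - 7) = -0.059500

P(6.1) = 6×L_0(6.1) + 10×L_1(6.1) + 13×L_2(6.1) + 11×L_3(6.1)
P(6.1) = 12.443000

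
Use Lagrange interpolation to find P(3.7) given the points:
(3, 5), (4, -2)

Lagrange interpolation formula:
P(x) = Σ yᵢ × Lᵢ(x)
where Lᵢ(x) = Π_{j≠i} (x - xⱼ)/(xᵢ - xⱼ)

L_0(3.7) = (3.7 - 4)/(3 - 4) = 0.300000
L_1(3.7) = (3.7 - 3)/(4 - 3) = 0.700000

P(3.7) = 5×L_0(3.7) + (-2)×L_1(3.7)
P(3.7) = 0.100000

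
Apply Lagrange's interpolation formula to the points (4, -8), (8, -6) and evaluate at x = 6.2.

Lagrange interpolation formula:
P(x) = Σ yᵢ × Lᵢ(x)
where Lᵢ(x) = Π_{j≠i} (x - xⱼ)/(xᵢ - xⱼ)

L_0(6.2) = (6.2 - 8)/(4 - 8) = 0.450000
L_1(6.2) = (6.2 - 4)/(8 - 4) = 0.550000

P(6.2) = (-8)×L_0(6.2) + (-6)×L_1(6.2)
P(6.2) = -6.900000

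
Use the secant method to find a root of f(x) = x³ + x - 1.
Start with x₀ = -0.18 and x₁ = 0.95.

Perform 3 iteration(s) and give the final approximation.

f(x) = x³ + x - 1
x₀ = -0.18, x₁ = 0.95

Secant formula: x_{n+1} = x_n - f(x_n)(x_n - x_{n-1})/(f(x_n) - f(x_{n-1}))

Iteration 1:
  f(-0.180000) = -1.185832
  f(0.950000) = 0.807375
  x_2 = 0.950000 - 0.807375×(0.950000 - (-0.180000))/(0.807375 - (-1.185832))
       = 0.492278
Iteration 2:
  f(0.950000) = 0.807375
  f(0.492278) = -0.388424
  x_3 = 0.492278 - (-0.388424)×(0.492278 - 0.950000)/(-0.388424 - 0.807375)
       = 0.640957
Iteration 3:
  f(0.492278) = -0.388424
  f(0.640957) = -0.095721
  x_4 = 0.640957 - (-0.095721)×(0.640957 - 0.492278)/(-0.095721 - (-0.388424))
       = 0.689579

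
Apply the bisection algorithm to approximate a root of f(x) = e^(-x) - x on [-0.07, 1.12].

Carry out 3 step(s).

f(x) = e^(-x) - x
Initial interval: [-0.07, 1.12]

Iteration 1:
  c_1 = (-0.070000 + 1.120000)/2 = 0.525000
  f(c_1) = f(0.525000) = 0.066555
  f(a) × f(c) ≥ 0, new interval: [0.525000, 1.120000]
Iteration 2:
  c_2 = (0.525000 + 1.120000)/2 = 0.822500
  f(c_2) = f(0.822500) = -0.383168
  f(a) × f(c) < 0, new interval: [0.525000, 0.822500]
Iteration 3:
  c_3 = (0.525000 + 0.822500)/2 = 0.673750
  f(c_3) = f(0.673750) = -0.163957
  f(a) × f(c) < 0, new interval: [0.525000, 0.673750]

After 3 iteration(s), the approximation is c_3 = 0.673750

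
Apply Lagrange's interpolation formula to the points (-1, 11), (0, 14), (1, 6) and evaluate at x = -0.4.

Lagrange interpolation formula:
P(x) = Σ yᵢ × Lᵢ(x)
where Lᵢ(x) = Π_{j≠i} (x - xⱼ)/(xᵢ - xⱼ)

L_0(-0.4) = (-0.4 - 0)/(-1 - 0) × (-0.4 - 1)/(-1 - 1) = 0.280000
L_1(-0.4) = (-0.4 - (-1))/(0 - (-1)) × (-0.4 - 1)/(0 - 1) = 0.840000
L_2(-0.4) = (-0.4 - (-1))/(1 - (-1)) × (-0.4 - 0)/(1 - 0) = -0.120000

P(-0.4) = 11×L_0(-0.4) + 14×L_1(-0.4) + 6×L_2(-0.4)
P(-0.4) = 14.120000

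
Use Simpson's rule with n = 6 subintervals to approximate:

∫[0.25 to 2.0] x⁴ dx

f(x) = x⁴
a = 0.25, b = 2.0, n = 6
h = (b - a)/n = 0.291667

Simpson's rule: (h/3)[f(x₀) + 4f(x₁) + 2f(x₂) + ... + f(xₙ)]

x_0 = 0.2500, f(x_0) = 0.003906, coefficient = 1
x_1 = 0.5417, f(x_1) = 0.086085, coefficient = 4
x_2 = 0.8333, f(x_2) = 0.482253, coefficient = 2
x_3 = 1.1250, f(x_3) = 1.601807, coefficient = 4
x_4 = 1.4167, f(x_4) = 4.027826, coefficient = 2
x_5 = 1.7083, f(x_5) = 8.517075, coefficient = 4
x_6 = 2.0000, f(x_6) = 16.000000, coefficient = 1

I ≈ (0.291667/3) × 65.843931 = 6.401493
Exact value: 6.399805
Error: 0.001689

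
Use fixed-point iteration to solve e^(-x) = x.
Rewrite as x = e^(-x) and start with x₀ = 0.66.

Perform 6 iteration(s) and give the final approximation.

Equation: e^(-x) = x
Fixed-point form: x = e^(-x)
x₀ = 0.66

x_1 = g(0.660000) = 0.516851
x_2 = g(0.516851) = 0.596395
x_3 = g(0.596395) = 0.550793
x_4 = g(0.550793) = 0.576492
x_5 = g(0.576492) = 0.561866
x_6 = g(0.561866) = 0.570144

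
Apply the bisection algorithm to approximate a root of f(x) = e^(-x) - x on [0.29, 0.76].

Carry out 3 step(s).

f(x) = e^(-x) - x
Initial interval: [0.29, 0.76]

Iteration 1:
  c_1 = (0.290000 + 0.760000)/2 = 0.525000
  f(c_1) = f(0.525000) = 0.066555
  f(a) × f(c) ≥ 0, new interval: [0.525000, 0.760000]
Iteration 2:
  c_2 = (0.525000 + 0.760000)/2 = 0.642500
  f(c_2) = f(0.642500) = -0.116524
  f(a) × f(c) < 0, new interval: [0.525000, 0.642500]
Iteration 3:
  c_3 = (0.525000 + 0.642500)/2 = 0.583750
  f(c_3) = f(0.583750) = -0.025947
  f(a) × f(c) < 0, new interval: [0.525000, 0.583750]

After 3 iteration(s), the approximation is c_3 = 0.583750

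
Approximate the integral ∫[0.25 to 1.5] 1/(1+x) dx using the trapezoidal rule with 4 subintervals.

f(x) = 1/(1+x)
a = 0.25, b = 1.5, n = 4
h = (b - a)/n = 0.312500

Trapezoidal rule: (h/2)[f(x₀) + 2f(x₁) + 2f(x₂) + ... + f(xₙ)]

x_0 = 0.2500, f(x_0) = 0.800000, coefficient = 1
x_1 = 0.5625, f(x_1) = 0.640000, coefficient = 2
x_2 = 0.8750, f(x_2) = 0.533333, coefficient = 2
x_3 = 1.1875, f(x_3) = 0.457143, coefficient = 2
x_4 = 1.5000, f(x_4) = 0.400000, coefficient = 1

I ≈ (0.312500/2) × 4.460952 = 0.697024
Exact value: 0.693147
Error: 0.003877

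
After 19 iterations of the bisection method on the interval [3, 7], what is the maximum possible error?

Bisection error bound: |error| ≤ (b-a)/2^n
|error| ≤ (7 - 3)/2^19 = 4/2^19
|error| ≤ 0.0000076294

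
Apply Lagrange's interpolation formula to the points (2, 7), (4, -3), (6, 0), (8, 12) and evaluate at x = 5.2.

Lagrange interpolation formula:
P(x) = Σ yᵢ × Lᵢ(x)
where Lᵢ(x) = Π_{j≠i} (x - xⱼ)/(xᵢ - xⱼ)

L_0(5.2) = (5.2 - 4)/(2 - 4) × (5.2 - 6)/(2 - 6) × (5.2 - 8)/(2 - 8) = -0.056000
L_1(5.2) = (5.2 - 2)/(4 - 2) × (5.2 - 6)/(4 - 6) × (5.2 - 8)/(4 - 8) = 0.448000
L_2(5.2) = (5.2 - 2)/(6 - 2) × (5.2 - 4)/(6 - 4) × (5.2 - 8)/(6 - 8) = 0.672000
L_3(5.2) = (5.2 - 2)/(8 - 2) × (5.2 - 4)/(8 - 4) × (5.2 - 6)/(8 - 6) = -0.064000

P(5.2) = 7×L_0(5.2) + (-3)×L_1(5.2) + 0×L_2(5.2) + 12×L_3(5.2)
P(5.2) = -2.504000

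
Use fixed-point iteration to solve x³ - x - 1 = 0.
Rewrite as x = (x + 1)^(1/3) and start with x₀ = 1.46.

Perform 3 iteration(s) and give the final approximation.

Equation: x³ - x - 1 = 0
Fixed-point form: x = (x + 1)^(1/3)
x₀ = 1.46

x_1 = g(1.460000) = 1.349931
x_2 = g(1.349931) = 1.329490
x_3 = g(1.329490) = 1.325624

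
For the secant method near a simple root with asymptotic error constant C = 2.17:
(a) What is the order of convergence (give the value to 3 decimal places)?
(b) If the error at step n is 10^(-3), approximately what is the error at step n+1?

(a) Secant method has superlinear convergence with order φ = (1+√5)/2 ≈ 1.618.
    This means |e_{n+1}| ≈ C|e_n|^1.618.

(b) With |e_n| = 10^(-3) and C = 2.17:
    |e_{n+1}| ≈ 2.17 × (10^(-3))^1.618 = 2.17 × 10^(-4.85)

(a) ≈ 1.618 (golden ratio); (b) |e_{n+1}| ≈ 3.036e-05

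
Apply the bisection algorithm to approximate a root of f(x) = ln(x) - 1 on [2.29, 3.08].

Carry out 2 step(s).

f(x) = ln(x) - 1
Initial interval: [2.29, 3.08]

Iteration 1:
  c_1 = (2.290000 + 3.080000)/2 = 2.685000
  f(c_1) = f(2.685000) = -0.012319
  f(a) × f(c) ≥ 0, new interval: [2.685000, 3.080000]
Iteration 2:
  c_2 = (2.685000 + 3.080000)/2 = 2.882500
  f(c_2) = f(2.882500) = 0.058658
  f(a) × f(c) < 0, new interval: [2.685000, 2.882500]

After 2 iteration(s), the approximation is c_2 = 2.882500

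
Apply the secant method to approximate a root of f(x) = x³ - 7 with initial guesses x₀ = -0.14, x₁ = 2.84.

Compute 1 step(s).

f(x) = x³ - 7
x₀ = -0.14, x₁ = 2.84

Secant formula: x_{n+1} = x_n - f(x_n)(x_n - x_{n-1})/(f(x_n) - f(x_{n-1}))

Iteration 1:
  f(-0.140000) = -7.002744
  f(2.840000) = 15.906304
  x_2 = 2.840000 - 15.906304×(2.840000 - (-0.140000))/(15.906304 - (-7.002744))
       = 0.770914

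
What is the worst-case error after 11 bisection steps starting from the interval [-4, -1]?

Bisection error bound: |error| ≤ (b-a)/2^n
|error| ≤ (-1 - (-4))/2^11 = 3/2^11
|error| ≤ 0.0014648438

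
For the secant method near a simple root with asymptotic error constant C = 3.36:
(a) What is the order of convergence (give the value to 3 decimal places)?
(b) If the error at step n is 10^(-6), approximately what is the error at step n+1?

(a) Secant method has superlinear convergence with order φ = (1+√5)/2 ≈ 1.618.
    This means |e_{n+1}| ≈ C|e_n|^1.618.

(b) With |e_n| = 10^(-6) and C = 3.36:
    |e_{n+1}| ≈ 3.36 × (10^(-6))^1.618 = 3.36 × 10^(-9.71)

(a) ≈ 1.618 (golden ratio); (b) |e_{n+1}| ≈ 6.579e-10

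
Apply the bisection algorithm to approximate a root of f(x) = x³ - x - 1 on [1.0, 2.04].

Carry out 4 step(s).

f(x) = x³ - x - 1
Initial interval: [1.0, 2.04]

Iteration 1:
  c_1 = (1.000000 + 2.040000)/2 = 1.520000
  f(c_1) = f(1.520000) = 0.991808
  f(a) × f(c) < 0, new interval: [1.000000, 1.520000]
Iteration 2:
  c_2 = (1.000000 + 1.520000)/2 = 1.260000
  f(c_2) = f(1.260000) = -0.259624
  f(a) × f(c) ≥ 0, new interval: [1.260000, 1.520000]
Iteration 3:
  c_3 = (1.260000 + 1.520000)/2 = 1.390000
  f(c_3) = f(1.390000) = 0.295619
  f(a) × f(c) < 0, new interval: [1.260000, 1.390000]
Iteration 4:
  c_4 = (1.260000 + 1.390000)/2 = 1.325000
  f(c_4) = f(1.325000) = 0.001203
  f(a) × f(c) < 0, new interval: [1.260000, 1.325000]

After 4 iteration(s), the approximation is c_4 = 1.325000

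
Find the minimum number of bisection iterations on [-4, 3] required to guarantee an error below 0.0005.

We need (b-a)/2^n ≤ 0.0005
(3 - (-4))/2^n ≤ 0.0005
7/2^n ≤ 0.0005
2^n ≥ 14000
n ≥ log₂(14000) = 13.77
n ≥ 14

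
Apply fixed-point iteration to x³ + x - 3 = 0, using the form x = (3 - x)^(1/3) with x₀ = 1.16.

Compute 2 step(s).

Equation: x³ + x - 3 = 0
Fixed-point form: x = (3 - x)^(1/3)
x₀ = 1.16

x_1 = g(1.160000) = 1.225385
x_2 = g(1.225385) = 1.210695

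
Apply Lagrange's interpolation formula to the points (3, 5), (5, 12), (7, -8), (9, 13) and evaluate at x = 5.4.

Lagrange interpolation formula:
P(x) = Σ yᵢ × Lᵢ(x)
where Lᵢ(x) = Π_{j≠i} (x - xⱼ)/(xᵢ - xⱼ)

L_0(5.4) = (5.4 - 5)/(3 - 5) × (5.4 - 7)/(3 - 7) × (5.4 - 9)/(3 - 9) = -0.048000
L_1(5.4) = (5.4 - 3)/(5 - 3) × (5.4 - 7)/(5 - 7) × (5.4 - 9)/(5 - 9) = 0.864000
L_2(5.4) = (5.4 - 3)/(7 - 3) × (5.4 - 5)/(7 - 5) × (5.4 - 9)/(7 - 9) = 0.216000
L_3(5.4) = (5.4 - 3)/(9 - 3) × (5.4 - 5)/(9 - 5) × (5.4 - 7)/(9 - 7) = -0.032000

P(5.4) = 5×L_0(5.4) + 12×L_1(5.4) + (-8)×L_2(5.4) + 13×L_3(5.4)
P(5.4) = 7.984000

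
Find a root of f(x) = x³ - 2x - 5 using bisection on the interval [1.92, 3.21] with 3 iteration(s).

f(x) = x³ - 2x - 5
Initial interval: [1.92, 3.21]

Iteration 1:
  c_1 = (1.920000 + 3.210000)/2 = 2.565000
  f(c_1) = f(2.565000) = 6.745712
  f(a) × f(c) < 0, new interval: [1.920000, 2.565000]
Iteration 2:
  c_2 = (1.920000 + 2.565000)/2 = 2.242500
  f(c_2) = f(2.242500) = 1.792098
  f(a) × f(c) < 0, new interval: [1.920000, 2.242500]
Iteration 3:
  c_3 = (1.920000 + 2.242500)/2 = 2.081250
  f(c_3) = f(2.081250) = -0.147354
  f(a) × f(c) ≥ 0, new interval: [2.081250, 2.242500]

After 3 iteration(s), the approximation is c_3 = 2.081250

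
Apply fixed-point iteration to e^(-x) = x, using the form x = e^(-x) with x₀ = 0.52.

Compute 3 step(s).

Equation: e^(-x) = x
Fixed-point form: x = e^(-x)
x₀ = 0.52

x_1 = g(0.520000) = 0.594521
x_2 = g(0.594521) = 0.551827
x_3 = g(0.551827) = 0.575897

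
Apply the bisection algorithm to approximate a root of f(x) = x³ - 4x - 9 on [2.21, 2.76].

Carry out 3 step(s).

f(x) = x³ - 4x - 9
Initial interval: [2.21, 2.76]

Iteration 1:
  c_1 = (2.210000 + 2.760000)/2 = 2.485000
  f(c_1) = f(2.485000) = -3.594566
  f(a) × f(c) ≥ 0, new interval: [2.485000, 2.760000]
Iteration 2:
  c_2 = (2.485000 + 2.760000)/2 = 2.622500
  f(c_2) = f(2.622500) = -1.453740
  f(a) × f(c) ≥ 0, new interval: [2.622500, 2.760000]
Iteration 3:
  c_3 = (2.622500 + 2.760000)/2 = 2.691250
  f(c_3) = f(2.691250) = -0.272743
  f(a) × f(c) ≥ 0, new interval: [2.691250, 2.760000]

After 3 iteration(s), the approximation is c_3 = 2.691250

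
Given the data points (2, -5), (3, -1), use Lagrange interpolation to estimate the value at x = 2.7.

Lagrange interpolation formula:
P(x) = Σ yᵢ × Lᵢ(x)
where Lᵢ(x) = Π_{j≠i} (x - xⱼ)/(xᵢ - xⱼ)

L_0(2.7) = (2.7 - 3)/(2 - 3) = 0.300000
L_1(2.7) = (2.7 - 2)/(3 - 2) = 0.700000

P(2.7) = (-5)×L_0(2.7) + (-1)×L_1(2.7)
P(2.7) = -2.200000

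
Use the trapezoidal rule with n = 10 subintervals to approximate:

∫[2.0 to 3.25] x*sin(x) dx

f(x) = x*sin(x)
a = 2.0, b = 3.25, n = 10
h = (b - a)/n = 0.125000

Trapezoidal rule: (h/2)[f(x₀) + 2f(x₁) + 2f(x₂) + ... + f(xₙ)]

x_0 = 2.0000, f(x_0) = 1.818595, coefficient = 1
x_1 = 2.1250, f(x_1) = 1.806930, coefficient = 2
x_2 = 2.2500, f(x_2) = 1.750665, coefficient = 2
x_3 = 2.3750, f(x_3) = 1.647502, coefficient = 2
x_4 = 2.5000, f(x_4) = 1.496180, coefficient = 2
x_5 = 2.6250, f(x_5) = 1.296541, coefficient = 2
x_6 = 2.7500, f(x_6) = 1.049568, coefficient = 2
x_7 = 2.8750, f(x_7) = 0.757407, coefficient = 2
x_8 = 3.0000, f(x_8) = 0.423360, coefficient = 2
x_9 = 3.1250, f(x_9) = 0.051850, coefficient = 2
x_10 = 3.2500, f(x_10) = -0.351634, coefficient = 1

I ≈ (0.125000/2) × 22.026965 = 1.376685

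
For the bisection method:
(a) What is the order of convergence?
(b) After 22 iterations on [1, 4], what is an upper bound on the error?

(a) Bisection has linear (order 1) convergence; the error is halved each step.

(b) Error bound = (b-a)/2^n = (4 - 1)/2^{22}
    = 3/2^{22}

(a) 1 (linear); (b) error ≤ 7.15e-07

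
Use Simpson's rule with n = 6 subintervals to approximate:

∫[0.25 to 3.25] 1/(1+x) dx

f(x) = 1/(1+x)
a = 0.25, b = 3.25, n = 6
h = (b - a)/n = 0.500000

Simpson's rule: (h/3)[f(x₀) + 4f(x₁) + 2f(x₂) + ... + f(xₙ)]

x_0 = 0.2500, f(x_0) = 0.800000, coefficient = 1
x_1 = 0.7500, f(x_1) = 0.571429, coefficient = 4
x_2 = 1.2500, f(x_2) = 0.444444, coefficient = 2
x_3 = 1.7500, f(x_3) = 0.363636, coefficient = 4
x_4 = 2.2500, f(x_4) = 0.307692, coefficient = 2
x_5 = 2.7500, f(x_5) = 0.266667, coefficient = 4
x_6 = 3.2500, f(x_6) = 0.235294, coefficient = 1

I ≈ (0.500000/3) × 7.346494 = 1.224416
Exact value: 1.223775
Error: 0.000640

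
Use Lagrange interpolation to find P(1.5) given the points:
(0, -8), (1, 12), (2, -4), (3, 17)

Lagrange interpolation formula:
P(x) = Σ yᵢ × Lᵢ(x)
where Lᵢ(x) = Π_{j≠i} (x - xⱼ)/(xᵢ - xⱼ)

L_0(1.5) = (1.5 - 1)/(0 - 1) × (1.5 - 2)/(0 - 2) × (1.5 - 3)/(0 - 3) = -0.062500
L_1(1.5) = (1.5 - 0)/(1 - 0) × (1.5 - 2)/(1 - 2) × (1.5 - 3)/(1 - 3) = 0.562500
L_2(1.5) = (1.5 - 0)/(2 - 0) × (1.5 - 1)/(2 - 1) × (1.5 - 3)/(2 - 3) = 0.562500
L_3(1.5) = (1.5 - 0)/(3 - 0) × (1.5 - 1)/(3 - 1) × (1.5 - 2)/(3 - 2) = -0.062500

P(1.5) = (-8)×L_0(1.5) + 12×L_1(1.5) + (-4)×L_2(1.5) + 17×L_3(1.5)
P(1.5) = 3.937500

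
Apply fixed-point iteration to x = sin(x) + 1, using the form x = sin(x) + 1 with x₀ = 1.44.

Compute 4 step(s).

Equation: x = sin(x) + 1
Fixed-point form: x = sin(x) + 1
x₀ = 1.44

x_1 = g(1.440000) = 1.991458
x_2 = g(1.991458) = 1.912819
x_3 = g(1.912819) = 1.942078
x_4 = g(1.942078) = 1.931863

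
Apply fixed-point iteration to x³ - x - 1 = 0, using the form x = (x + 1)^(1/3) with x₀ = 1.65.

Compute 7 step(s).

Equation: x³ - x - 1 = 0
Fixed-point form: x = (x + 1)^(1/3)
x₀ = 1.65

x_1 = g(1.650000) = 1.383828
x_2 = g(1.383828) = 1.335852
x_3 = g(1.335852) = 1.326829
x_4 = g(1.326829) = 1.325119
x_5 = g(1.325119) = 1.324794
x_6 = g(1.324794) = 1.324732
x_7 = g(1.324732) = 1.324721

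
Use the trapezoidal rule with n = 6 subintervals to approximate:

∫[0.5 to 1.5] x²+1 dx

f(x) = x²+1
a = 0.5, b = 1.5, n = 6
h = (b - a)/n = 0.166667

Trapezoidal rule: (h/2)[f(x₀) + 2f(x₁) + 2f(x₂) + ... + f(xₙ)]

x_0 = 0.5000, f(x_0) = 1.250000, coefficient = 1
x_1 = 0.6667, f(x_1) = 1.444444, coefficient = 2
x_2 = 0.8333, f(x_2) = 1.694444, coefficient = 2
x_3 = 1.0000, f(x_3) = 2.000000, coefficient = 2
x_4 = 1.1667, f(x_4) = 2.361111, coefficient = 2
x_5 = 1.3333, f(x_5) = 2.777778, coefficient = 2
x_6 = 1.5000, f(x_6) = 3.250000, coefficient = 1

I ≈ (0.166667/2) × 25.055556 = 2.087963
Exact value: 2.083333
Error: 0.004630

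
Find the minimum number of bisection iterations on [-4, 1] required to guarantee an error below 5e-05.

We need (b-a)/2^n ≤ 5e-05
(1 - (-4))/2^n ≤ 5e-05
5/2^n ≤ 5e-05
2^n ≥ 100000
n ≥ log₂(100000) = 16.61
n ≥ 17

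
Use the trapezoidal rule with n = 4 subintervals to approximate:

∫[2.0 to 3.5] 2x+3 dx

f(x) = 2x+3
a = 2.0, b = 3.5, n = 4
h = (b - a)/n = 0.375000

Trapezoidal rule: (h/2)[f(x₀) + 2f(x₁) + 2f(x₂) + ... + f(xₙ)]

x_0 = 2.0000, f(x_0) = 7.000000, coefficient = 1
x_1 = 2.3750, f(x_1) = 7.750000, coefficient = 2
x_2 = 2.7500, f(x_2) = 8.500000, coefficient = 2
x_3 = 3.1250, f(x_3) = 9.250000, coefficient = 2
x_4 = 3.5000, f(x_4) = 10.000000, coefficient = 1

I ≈ (0.375000/2) × 68.000000 = 12.750000
Exact value: 12.750000
Error: 0.000000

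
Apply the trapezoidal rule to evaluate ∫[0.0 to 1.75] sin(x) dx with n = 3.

f(x) = sin(x)
a = 0.0, b = 1.75, n = 3
h = (b - a)/n = 0.583333

Trapezoidal rule: (h/2)[f(x₀) + 2f(x₁) + 2f(x₂) + ... + f(xₙ)]

x_0 = 0.0000, f(x_0) = 0.000000, coefficient = 1
x_1 = 0.5833, f(x_1) = 0.550809, coefficient = 2
x_2 = 1.1667, f(x_2) = 0.919445, coefficient = 2
x_3 = 1.7500, f(x_3) = 0.983986, coefficient = 1

I ≈ (0.583333/2) × 3.924494 = 1.144644
Exact value: 1.178246
Error: 0.033602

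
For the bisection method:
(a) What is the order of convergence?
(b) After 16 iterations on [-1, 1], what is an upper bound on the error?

(a) Bisection has linear (order 1) convergence; the error is halved each step.

(b) Error bound = (b-a)/2^n = (1 - (-1))/2^{16}
    = 2/2^{16}

(a) 1 (linear); (b) error ≤ 3.05e-05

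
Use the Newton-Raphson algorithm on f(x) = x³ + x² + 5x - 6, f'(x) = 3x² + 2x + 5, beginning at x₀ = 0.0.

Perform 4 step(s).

f(x) = x³ + x² + 5x - 6
f'(x) = 3x² + 2x + 5
x₀ = 0.0

Newton-Raphson formula: x_{n+1} = x_n - f(x_n)/f'(x_n)

Iteration 1:
  f(0.000000) = -6.000000
  f'(0.000000) = 5.000000
  x_1 = 0.000000 - (-6.000000)/5.000000 = 1.200000
Iteration 2:
  f(1.200000) = 3.168000
  f'(1.200000) = 11.720000
  x_2 = 1.200000 - 3.168000/11.720000 = 0.929693
Iteration 3:
  f(0.929693) = 0.316353
  f'(0.929693) = 9.452372
  x_3 = 0.929693 - 0.316353/9.452372 = 0.896225
Iteration 4:
  f(0.896225) = 0.004207
  f'(0.896225) = 9.202106
  x_4 = 0.896225 - 0.004207/9.202106 = 0.895768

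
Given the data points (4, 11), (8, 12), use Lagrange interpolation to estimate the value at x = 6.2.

Lagrange interpolation formula:
P(x) = Σ yᵢ × Lᵢ(x)
where Lᵢ(x) = Π_{j≠i} (x - xⱼ)/(xᵢ - xⱼ)

L_0(6.2) = (6.2 - 8)/(4 - 8) = 0.450000
L_1(6.2) = (6.2 - 4)/(8 - 4) = 0.550000

P(6.2) = 11×L_0(6.2) + 12×L_1(6.2)
P(6.2) = 11.550000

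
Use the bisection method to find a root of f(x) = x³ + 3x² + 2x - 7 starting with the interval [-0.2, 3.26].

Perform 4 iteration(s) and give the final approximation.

f(x) = x³ + 3x² + 2x - 7
Initial interval: [-0.2, 3.26]

Iteration 1:
  c_1 = (-0.200000 + 3.260000)/2 = 1.530000
  f(c_1) = f(1.530000) = 6.664277
  f(a) × f(c) < 0, new interval: [-0.200000, 1.530000]
Iteration 2:
  c_2 = (-0.200000 + 1.530000)/2 = 0.665000
  f(c_2) = f(0.665000) = -4.049245
  f(a) × f(c) ≥ 0, new interval: [0.665000, 1.530000]
Iteration 3:
  c_3 = (0.665000 + 1.530000)/2 = 1.097500
  f(c_3) = f(1.097500) = 0.130464
  f(a) × f(c) < 0, new interval: [0.665000, 1.097500]
Iteration 4:
  c_4 = (0.665000 + 1.097500)/2 = 0.881250
  f(c_4) = f(0.881250) = -2.223315
  f(a) × f(c) ≥ 0, new interval: [0.881250, 1.097500]

After 4 iteration(s), the approximation is c_4 = 0.881250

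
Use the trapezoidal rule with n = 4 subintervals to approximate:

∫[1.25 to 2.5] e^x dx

f(x) = e^x
a = 1.25, b = 2.5, n = 4
h = (b - a)/n = 0.312500

Trapezoidal rule: (h/2)[f(x₀) + 2f(x₁) + 2f(x₂) + ... + f(xₙ)]

x_0 = 1.2500, f(x_0) = 3.490343, coefficient = 1
x_1 = 1.5625, f(x_1) = 4.770733, coefficient = 2
x_2 = 1.8750, f(x_2) = 6.520819, coefficient = 2
x_3 = 2.1875, f(x_3) = 8.912903, coefficient = 2
x_4 = 2.5000, f(x_4) = 12.182494, coefficient = 1

I ≈ (0.312500/2) × 56.081747 = 8.762773
Exact value: 8.692151
Error: 0.070622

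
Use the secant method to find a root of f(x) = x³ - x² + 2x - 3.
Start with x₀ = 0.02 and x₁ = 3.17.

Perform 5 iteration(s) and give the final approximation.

f(x) = x³ - x² + 2x - 3
x₀ = 0.02, x₁ = 3.17

Secant formula: x_{n+1} = x_n - f(x_n)(x_n - x_{n-1})/(f(x_n) - f(x_{n-1}))

Iteration 1:
  f(0.020000) = -2.960392
  f(3.170000) = 25.146113
  x_2 = 3.170000 - 25.146113×(3.170000 - 0.020000)/(25.146113 - (-2.960392))
       = 0.351782
Iteration 2:
  f(3.170000) = 25.146113
  f(0.351782) = -2.376653
  x_3 = 0.351782 - (-2.376653)×(0.351782 - 3.170000)/(-2.376653 - 25.146113)
       = 0.595142
Iteration 3:
  f(0.351782) = -2.376653
  f(0.595142) = -1.953115
  x_4 = 0.595142 - (-1.953115)×(0.595142 - 0.351782)/(-1.953115 - (-2.376653))
       = 1.717376
Iteration 4:
  f(0.595142) = -1.953115
  f(1.717376) = 2.550567
  x_5 = 1.717376 - 2.550567×(1.717376 - 0.595142)/(2.550567 - (-1.953115))
       = 1.081822
Iteration 5:
  f(1.717376) = 2.550567
  f(1.081822) = -0.740597
  x_6 = 1.081822 - (-0.740597)×(1.081822 - 1.717376)/(-0.740597 - 2.550567)
       = 1.224838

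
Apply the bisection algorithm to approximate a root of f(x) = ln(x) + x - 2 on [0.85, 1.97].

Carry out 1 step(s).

f(x) = ln(x) + x - 2
Initial interval: [0.85, 1.97]

Iteration 1:
  c_1 = (0.850000 + 1.970000)/2 = 1.410000
  f(c_1) = f(1.410000) = -0.246410
  f(a) × f(c) ≥ 0, new interval: [1.410000, 1.970000]

After 1 iteration(s), the approximation is c_1 = 1.410000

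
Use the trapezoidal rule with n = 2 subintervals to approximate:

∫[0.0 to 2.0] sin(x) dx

f(x) = sin(x)
a = 0.0, b = 2.0, n = 2
h = (b - a)/n = 1.000000

Trapezoidal rule: (h/2)[f(x₀) + 2f(x₁) + 2f(x₂) + ... + f(xₙ)]

x_0 = 0.0000, f(x_0) = 0.000000, coefficient = 1
x_1 = 1.0000, f(x_1) = 0.841471, coefficient = 2
x_2 = 2.0000, f(x_2) = 0.909297, coefficient = 1

I ≈ (1.000000/2) × 2.592239 = 1.296120
Exact value: 1.416147
Error: 0.120027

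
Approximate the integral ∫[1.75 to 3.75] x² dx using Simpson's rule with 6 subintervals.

f(x) = x²
a = 1.75, b = 3.75, n = 6
h = (b - a)/n = 0.333333

Simpson's rule: (h/3)[f(x₀) + 4f(x₁) + 2f(x₂) + ... + f(xₙ)]

x_0 = 1.7500, f(x_0) = 3.062500, coefficient = 1
x_1 = 2.0833, f(x_1) = 4.340278, coefficient = 4
x_2 = 2.4167, f(x_2) = 5.840278, coefficient = 2
x_3 = 2.7500, f(x_3) = 7.562500, coefficient = 4
x_4 = 3.0833, f(x_4) = 9.506944, coefficient = 2
x_5 = 3.4167, f(x_5) = 11.673611, coefficient = 4
x_6 = 3.7500, f(x_6) = 14.062500, coefficient = 1

I ≈ (0.333333/3) × 142.125000 = 15.791667
Exact value: 15.791667
Error: 0.000000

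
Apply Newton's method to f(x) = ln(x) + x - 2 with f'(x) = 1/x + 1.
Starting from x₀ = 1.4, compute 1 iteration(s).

f(x) = ln(x) + x - 2
f'(x) = 1/x + 1
x₀ = 1.4

Newton-Raphson formula: x_{n+1} = x_n - f(x_n)/f'(x_n)

Iteration 1:
  f(1.400000) = -0.263528
  f'(1.400000) = 1.714286
  x_1 = 1.400000 - (-0.263528)/1.714286 = 1.553725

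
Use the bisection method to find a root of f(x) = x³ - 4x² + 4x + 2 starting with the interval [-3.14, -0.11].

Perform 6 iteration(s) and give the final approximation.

f(x) = x³ - 4x² + 4x + 2
Initial interval: [-3.14, -0.11]

Iteration 1:
  c_1 = (-3.140000 + (-0.110000))/2 = -1.625000
  f(c_1) = f(-1.625000) = -19.353516
  f(a) × f(c) ≥ 0, new interval: [-1.625000, -0.110000]
Iteration 2:
  c_2 = (-1.625000 + (-0.110000))/2 = -0.867500
  f(c_2) = f(-0.867500) = -5.133068
  f(a) × f(c) ≥ 0, new interval: [-0.867500, -0.110000]
Iteration 3:
  c_3 = (-0.867500 + (-0.110000))/2 = -0.488750
  f(c_3) = f(-0.488750) = -1.027257
  f(a) × f(c) ≥ 0, new interval: [-0.488750, -0.110000]
Iteration 4:
  c_4 = (-0.488750 + (-0.110000))/2 = -0.299375
  f(c_4) = f(-0.299375) = 0.417167
  f(a) × f(c) < 0, new interval: [-0.488750, -0.299375]
Iteration 5:
  c_5 = (-0.488750 + (-0.299375))/2 = -0.394062
  f(c_5) = f(-0.394062) = -0.258583
  f(a) × f(c) ≥ 0, new interval: [-0.394062, -0.299375]
Iteration 6:
  c_6 = (-0.394062 + (-0.299375))/2 = -0.346719
  f(c_6) = f(-0.346719) = 0.090589
  f(a) × f(c) < 0, new interval: [-0.394062, -0.346719]

After 6 iteration(s), the approximation is c_6 = -0.346719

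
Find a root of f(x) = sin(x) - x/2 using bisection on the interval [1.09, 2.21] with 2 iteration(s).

f(x) = sin(x) - x/2
Initial interval: [1.09, 2.21]

Iteration 1:
  c_1 = (1.090000 + 2.210000)/2 = 1.650000
  f(c_1) = f(1.650000) = 0.171865
  f(a) × f(c) ≥ 0, new interval: [1.650000, 2.210000]
Iteration 2:
  c_2 = (1.650000 + 2.210000)/2 = 1.930000
  f(c_2) = f(1.930000) = -0.028823
  f(a) × f(c) < 0, new interval: [1.650000, 1.930000]

After 2 iteration(s), the approximation is c_2 = 1.930000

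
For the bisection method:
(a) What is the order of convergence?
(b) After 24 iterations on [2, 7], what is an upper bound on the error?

(a) Bisection has linear (order 1) convergence; the error is halved each step.

(b) Error bound = (b-a)/2^n = (7 - 2)/2^{24}
    = 5/2^{24}

(a) 1 (linear); (b) error ≤ 2.98e-07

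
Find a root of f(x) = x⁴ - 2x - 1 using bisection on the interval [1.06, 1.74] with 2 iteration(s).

f(x) = x⁴ - 2x - 1
Initial interval: [1.06, 1.74]

Iteration 1:
  c_1 = (1.060000 + 1.740000)/2 = 1.400000
  f(c_1) = f(1.400000) = 0.041600
  f(a) × f(c) < 0, new interval: [1.060000, 1.400000]
Iteration 2:
  c_2 = (1.060000 + 1.400000)/2 = 1.230000
  f(c_2) = f(1.230000) = -1.171134
  f(a) × f(c) ≥ 0, new interval: [1.230000, 1.400000]

After 2 iteration(s), the approximation is c_2 = 1.230000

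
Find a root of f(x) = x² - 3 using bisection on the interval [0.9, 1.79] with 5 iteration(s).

f(x) = x² - 3
Initial interval: [0.9, 1.79]

Iteration 1:
  c_1 = (0.900000 + 1.790000)/2 = 1.345000
  f(c_1) = f(1.345000) = -1.190975
  f(a) × f(c) ≥ 0, new interval: [1.345000, 1.790000]
Iteration 2:
  c_2 = (1.345000 + 1.790000)/2 = 1.567500
  f(c_2) = f(1.567500) = -0.542944
  f(a) × f(c) ≥ 0, new interval: [1.567500, 1.790000]
Iteration 3:
  c_3 = (1.567500 + 1.790000)/2 = 1.678750
  f(c_3) = f(1.678750) = -0.181798
  f(a) × f(c) ≥ 0, new interval: [1.678750, 1.790000]
Iteration 4:
  c_4 = (1.678750 + 1.790000)/2 = 1.734375
  f(c_4) = f(1.734375) = 0.008057
  f(a) × f(c) < 0, new interval: [1.678750, 1.734375]
Iteration 5:
  c_5 = (1.678750 + 1.734375)/2 = 1.706562
  f(c_5) = f(1.706562) = -0.087644
  f(a) × f(c) ≥ 0, new interval: [1.706562, 1.734375]

After 5 iteration(s), the approximation is c_5 = 1.706562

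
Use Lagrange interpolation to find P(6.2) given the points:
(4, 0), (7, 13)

Lagrange interpolation formula:
P(x) = Σ yᵢ × Lᵢ(x)
where Lᵢ(x) = Π_{j≠i} (x - xⱼ)/(xᵢ - xⱼ)

L_0(6.2) = (6.2 - 7)/(4 - 7) = 0.266667
L_1(6.2) = (6.2 - 4)/(7 - 4) = 0.733333

P(6.2) = 0×L_0(6.2) + 13×L_1(6.2)
P(6.2) = 9.533333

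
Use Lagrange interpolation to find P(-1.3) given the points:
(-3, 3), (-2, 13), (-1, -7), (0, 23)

Lagrange interpolation formula:
P(x) = Σ yᵢ × Lᵢ(x)
where Lᵢ(x) = Π_{j≠i} (x - xⱼ)/(xᵢ - xⱼ)

L_0(-1.3) = (-1.3 - (-2))/(-3 - (-2)) × (-1.3 - (-1))/(-3 - (-1)) × (-1.3 - 0)/(-3 - 0) = -0.045500
L_1(-1.3) = (-1.3 - (-3))/(-2 - (-3)) × (-1.3 - (-1))/(-2 - (-1)) × (-1.3 - 0)/(-2 - 0) = 0.331500
L_2(-1.3) = (-1.3 - (-3))/(-1 - (-3)) × (-1.3 - (-2))/(-1 - (-2)) × (-1.3 - 0)/(-1 - 0) = 0.773500
L_3(-1.3) = (-1.3 - (-3))/(0 - (-3)) × (-1.3 - (-2))/(0 - (-2)) × (-1.3 - (-1))/(0 - (-1)) = -0.059500

P(-1.3) = 3×L_0(-1.3) + 13×L_1(-1.3) + (-7)×L_2(-1.3) + 23×L_3(-1.3)
P(-1.3) = -2.610000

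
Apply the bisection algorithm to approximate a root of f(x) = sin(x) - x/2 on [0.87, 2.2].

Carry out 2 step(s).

f(x) = sin(x) - x/2
Initial interval: [0.87, 2.2]

Iteration 1:
  c_1 = (0.870000 + 2.200000)/2 = 1.535000
  f(c_1) = f(1.535000) = 0.231859
  f(a) × f(c) ≥ 0, new interval: [1.535000, 2.200000]
Iteration 2:
  c_2 = (1.535000 + 2.200000)/2 = 1.867500
  f(c_2) = f(1.867500) = 0.022555
  f(a) × f(c) ≥ 0, new interval: [1.867500, 2.200000]

After 2 iteration(s), the approximation is c_2 = 1.867500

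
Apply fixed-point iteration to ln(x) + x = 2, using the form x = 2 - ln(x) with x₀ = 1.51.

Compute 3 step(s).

Equation: ln(x) + x = 2
Fixed-point form: x = 2 - ln(x)
x₀ = 1.51

x_1 = g(1.510000) = 1.587890
x_2 = g(1.587890) = 1.537594
x_3 = g(1.537594) = 1.569781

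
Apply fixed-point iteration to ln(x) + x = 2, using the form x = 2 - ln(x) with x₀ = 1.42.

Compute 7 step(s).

Equation: ln(x) + x = 2
Fixed-point form: x = 2 - ln(x)
x₀ = 1.42

x_1 = g(1.420000) = 1.649343
x_2 = g(1.649343) = 1.499623
x_3 = g(1.499623) = 1.594786
x_4 = g(1.594786) = 1.533260
x_5 = g(1.533260) = 1.572604
x_6 = g(1.572604) = 1.547267
x_7 = g(1.547267) = 1.563510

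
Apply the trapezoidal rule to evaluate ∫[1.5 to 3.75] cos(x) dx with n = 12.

f(x) = cos(x)
a = 1.5, b = 3.75, n = 12
h = (b - a)/n = 0.187500

Trapezoidal rule: (h/2)[f(x₀) + 2f(x₁) + 2f(x₂) + ... + f(xₙ)]

x_0 = 1.5000, f(x_0) = 0.070737, coefficient = 1
x_1 = 1.6875, f(x_1) = -0.116439, coefficient = 2
x_2 = 1.8750, f(x_2) = -0.299534, coefficient = 2
x_3 = 2.0625, f(x_3) = -0.472128, coefficient = 2
x_4 = 2.2500, f(x_4) = -0.628174, coefficient = 2
x_5 = 2.4375, f(x_5) = -0.762199, coefficient = 2
x_6 = 2.6250, f(x_6) = -0.869507, coefficient = 2
x_7 = 2.8125, f(x_7) = -0.946336, coefficient = 2
x_8 = 3.0000, f(x_8) = -0.989992, coefficient = 2
x_9 = 3.1875, f(x_9) = -0.998946, coefficient = 2
x_10 = 3.3750, f(x_10) = -0.972884, coefficient = 2
x_11 = 3.5625, f(x_11) = -0.912719, coefficient = 2
x_12 = 3.7500, f(x_12) = -0.820559, coefficient = 1

I ≈ (0.187500/2) × -16.687539 = -1.564457
Exact value: -1.569056
Error: 0.004600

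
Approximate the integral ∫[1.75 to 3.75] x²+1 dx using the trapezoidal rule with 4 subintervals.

f(x) = x²+1
a = 1.75, b = 3.75, n = 4
h = (b - a)/n = 0.500000

Trapezoidal rule: (h/2)[f(x₀) + 2f(x₁) + 2f(x₂) + ... + f(xₙ)]

x_0 = 1.7500, f(x_0) = 4.062500, coefficient = 1
x_1 = 2.2500, f(x_1) = 6.062500, coefficient = 2
x_2 = 2.7500, f(x_2) = 8.562500, coefficient = 2
x_3 = 3.2500, f(x_3) = 11.562500, coefficient = 2
x_4 = 3.7500, f(x_4) = 15.062500, coefficient = 1

I ≈ (0.500000/2) × 71.500000 = 17.875000
Exact value: 17.791667
Error: 0.083333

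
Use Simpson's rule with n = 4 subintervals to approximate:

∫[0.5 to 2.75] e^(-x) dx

f(x) = e^(-x)
a = 0.5, b = 2.75, n = 4
h = (b - a)/n = 0.562500

Simpson's rule: (h/3)[f(x₀) + 4f(x₁) + 2f(x₂) + ... + f(xₙ)]

x_0 = 0.5000, f(x_0) = 0.606531, coefficient = 1
x_1 = 1.0625, f(x_1) = 0.345591, coefficient = 4
x_2 = 1.6250, f(x_2) = 0.196912, coefficient = 2
x_3 = 2.1875, f(x_3) = 0.112197, coefficient = 4
x_4 = 2.7500, f(x_4) = 0.063928, coefficient = 1

I ≈ (0.562500/3) × 2.895432 = 0.542894
Exact value: 0.542603
Error: 0.000291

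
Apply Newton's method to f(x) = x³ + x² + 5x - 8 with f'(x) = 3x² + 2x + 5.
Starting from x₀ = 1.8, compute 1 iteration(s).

f(x) = x³ + x² + 5x - 8
f'(x) = 3x² + 2x + 5
x₀ = 1.8

Newton-Raphson formula: x_{n+1} = x_n - f(x_n)/f'(x_n)

Iteration 1:
  f(1.800000) = 10.072000
  f'(1.800000) = 18.320000
  x_1 = 1.800000 - 10.072000/18.320000 = 1.250218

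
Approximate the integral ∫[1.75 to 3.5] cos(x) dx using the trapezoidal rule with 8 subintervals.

f(x) = cos(x)
a = 1.75, b = 3.5, n = 8
h = (b - a)/n = 0.218750

Trapezoidal rule: (h/2)[f(x₀) + 2f(x₁) + 2f(x₂) + ... + f(xₙ)]

x_0 = 1.7500, f(x_0) = -0.178246, coefficient = 1
x_1 = 1.9688, f(x_1) = -0.387533, coefficient = 2
x_2 = 2.1875, f(x_2) = -0.578349, coefficient = 2
x_3 = 2.4062, f(x_3) = -0.741601, coefficient = 2
x_4 = 2.6250, f(x_4) = -0.869507, coefficient = 2
x_5 = 2.8438, f(x_5) = -0.955972, coefficient = 2
x_6 = 3.0625, f(x_6) = -0.996874, coefficient = 2
x_7 = 3.2812, f(x_7) = -0.990264, coefficient = 2
x_8 = 3.5000, f(x_8) = -0.936457, coefficient = 1

I ≈ (0.218750/2) × -12.154902 = -1.329442
Exact value: -1.334769
Error: 0.005327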